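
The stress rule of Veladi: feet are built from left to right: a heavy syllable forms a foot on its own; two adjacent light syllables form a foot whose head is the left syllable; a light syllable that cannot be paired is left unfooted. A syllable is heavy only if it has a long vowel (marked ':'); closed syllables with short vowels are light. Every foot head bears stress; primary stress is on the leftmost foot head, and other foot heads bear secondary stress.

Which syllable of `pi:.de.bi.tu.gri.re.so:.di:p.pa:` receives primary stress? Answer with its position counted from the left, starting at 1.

Weights: 1 pi: H, 2 de L, 3 bi L, 4 tu L, 5 gri L, 6 re L, 7 so: H, 8 di:p H, 9 pa: H.
Parse left to right (heavy = foot alone; LL = one foot; stranded L unfooted): (ˈpi:) (ˈde.bi) (ˈtu.gri) re (ˈso:) (ˈdi:p) (ˈpa:).
Foot heads: 1, 2, 4, 7, 8, 9.
Primary stress on the leftmost head = syllable 1.
Primary stress: syllable 1 → ˈpi:.de.bi.tu.gri.re.so:.di:p.pa:.

1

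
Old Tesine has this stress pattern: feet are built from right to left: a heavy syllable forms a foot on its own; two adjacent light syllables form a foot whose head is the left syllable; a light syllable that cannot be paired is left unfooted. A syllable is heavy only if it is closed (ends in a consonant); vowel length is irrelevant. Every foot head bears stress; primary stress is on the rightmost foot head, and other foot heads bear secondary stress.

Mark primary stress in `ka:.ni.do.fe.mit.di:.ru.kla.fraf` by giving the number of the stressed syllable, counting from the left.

Weights: 1 ka: L, 2 ni L, 3 do L, 4 fe L, 5 mit H, 6 di: L, 7 ru L, 8 kla L, 9 fraf H.
Parse right to left (heavy = foot alone; LL = one foot; stranded L unfooted): (ˈka:.ni) (ˈdo.fe) (ˈmit) di: (ˈru.kla) (ˈfraf).
Foot heads: 1, 3, 5, 7, 9.
Primary stress on the rightmost head = syllable 9.
Primary stress: syllable 9 → ka:.ni.do.fe.mit.di:.ru.kla.ˈfraf.

9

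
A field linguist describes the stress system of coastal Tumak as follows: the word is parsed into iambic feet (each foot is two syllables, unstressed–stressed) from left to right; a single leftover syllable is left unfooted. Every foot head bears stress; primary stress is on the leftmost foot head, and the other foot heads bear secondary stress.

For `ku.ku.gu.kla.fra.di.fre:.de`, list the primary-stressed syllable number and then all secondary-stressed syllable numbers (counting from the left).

Parse left to right into iambic (σˈσ) feet: (ku.ˈku) (gu.ˈkla) (fra.ˈdi) (fre:.ˈde).
Foot heads (stressed positions): 2, 4, 6, 8.
End Rule Leftmost: primary stress on the leftmost head = syllable 2.
Secondary stress on 4, 6, 8: ku.ˈku.gu.ˌkla.fra.ˌdi.fre:.ˌde.

primary 2, secondary 4, 6, 8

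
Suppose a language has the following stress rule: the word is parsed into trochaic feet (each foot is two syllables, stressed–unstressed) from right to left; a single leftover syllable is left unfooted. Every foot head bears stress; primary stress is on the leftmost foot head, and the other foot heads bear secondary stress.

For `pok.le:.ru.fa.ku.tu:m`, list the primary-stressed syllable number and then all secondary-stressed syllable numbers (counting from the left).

primary 1, secondary 3, 5

Parse right to left into trochaic (ˈσσ) feet: (ˈpok.le:) (ˈru.fa) (ˈku.tu:m).
Foot heads (stressed positions): 1, 3, 5.
End Rule Leftmost: primary stress on the leftmost head = syllable 1.
Secondary stress on 3, 5: ˈpok.le:.ˌru.fa.ˌku.tu:m.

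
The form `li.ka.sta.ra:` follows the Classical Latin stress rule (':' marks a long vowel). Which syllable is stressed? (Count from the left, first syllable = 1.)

Classical Latin: stress the penult if heavy (long vowel or closed), else the antepenult.
Weights: 2 ka L, 3 sta L, 4 ra: H.
The penult (syllable 3, sta) is light, so stress falls on the antepenult (syllable 2, ka).
Stress on syllable 2: li.ˈka.sta.ra:.

2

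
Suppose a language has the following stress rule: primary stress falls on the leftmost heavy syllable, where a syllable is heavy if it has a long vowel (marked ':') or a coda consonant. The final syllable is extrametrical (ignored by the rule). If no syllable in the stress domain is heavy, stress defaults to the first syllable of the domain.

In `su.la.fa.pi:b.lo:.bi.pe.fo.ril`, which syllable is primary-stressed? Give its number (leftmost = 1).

The final syllable (9, ril) is extrametrical; the stress domain is syllables 1–8.
Weights: 1 su L, 2 la L, 3 fa L, 4 pi:b H, 5 lo: H, 6 bi L, 7 pe L, 8 fo L.
Heavy syllables in the domain: 4, 5. The leftmost is syllable 4 (pi:b).
Primary stress: syllable 4 → su.la.fa.ˈpi:b.lo:.bi.pe.fo.ril.

4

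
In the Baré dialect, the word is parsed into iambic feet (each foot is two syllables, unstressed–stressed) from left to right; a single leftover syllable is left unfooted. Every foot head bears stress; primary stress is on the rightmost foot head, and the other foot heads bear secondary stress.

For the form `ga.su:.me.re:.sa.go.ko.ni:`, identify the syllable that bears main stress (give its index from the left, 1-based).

Parse left to right into iambic (σˈσ) feet: (ga.ˈsu:) (me.ˈre:) (sa.ˈgo) (ko.ˈni:).
Foot heads (stressed positions): 2, 4, 6, 8.
End Rule Rightmost: primary stress on the rightmost head = syllable 8.
Primary stress: syllable 8 → ga.su:.me.re:.sa.go.ko.ˈni:.

8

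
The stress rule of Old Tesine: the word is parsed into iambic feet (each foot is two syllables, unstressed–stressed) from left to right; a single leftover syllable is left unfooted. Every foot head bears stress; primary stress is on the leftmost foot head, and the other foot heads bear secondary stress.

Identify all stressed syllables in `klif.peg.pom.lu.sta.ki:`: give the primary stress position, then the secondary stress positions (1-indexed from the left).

primary 2, secondary 4, 6

Parse left to right into iambic (σˈσ) feet: (klif.ˈpeg) (pom.ˈlu) (sta.ˈki:).
Foot heads (stressed positions): 2, 4, 6.
End Rule Leftmost: primary stress on the leftmost head = syllable 2.
Secondary stress on 4, 6: klif.ˈpeg.pom.ˌlu.sta.ˌki:.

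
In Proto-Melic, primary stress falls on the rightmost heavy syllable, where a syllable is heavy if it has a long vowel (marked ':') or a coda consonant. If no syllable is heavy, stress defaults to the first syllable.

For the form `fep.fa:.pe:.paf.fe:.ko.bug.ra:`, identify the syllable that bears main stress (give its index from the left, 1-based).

Weights: 1 fep H, 2 fa: H, 3 pe: H, 4 paf H, 5 fe: H, 6 ko L, 7 bug H, 8 ra: H.
Heavy syllables in the domain: 1, 2, 3, 4, 5, 7, 8. The rightmost is syllable 8 (ra:).
Primary stress: syllable 8 → fep.fa:.pe:.paf.fe:.ko.bug.ˈra:.

8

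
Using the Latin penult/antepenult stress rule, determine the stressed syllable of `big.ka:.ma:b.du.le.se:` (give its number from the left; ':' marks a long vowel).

Classical Latin: stress the penult if heavy (long vowel or closed), else the antepenult.
Weights: 4 du L, 5 le L, 6 se: H.
The penult (syllable 5, le) is light, so stress falls on the antepenult (syllable 4, du).
Stress on syllable 4: big.ka:.ma:b.ˈdu.le.se:.

4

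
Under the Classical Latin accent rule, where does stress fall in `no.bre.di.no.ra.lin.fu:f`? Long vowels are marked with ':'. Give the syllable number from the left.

Classical Latin: stress the penult if heavy (long vowel or closed), else the antepenult.
Weights: 5 ra L, 6 lin H, 7 fu:f H.
The penult (syllable 6, lin) is heavy, so it takes stress.
Stress on syllable 6: no.bre.di.no.ra.ˈlin.fu:f.

6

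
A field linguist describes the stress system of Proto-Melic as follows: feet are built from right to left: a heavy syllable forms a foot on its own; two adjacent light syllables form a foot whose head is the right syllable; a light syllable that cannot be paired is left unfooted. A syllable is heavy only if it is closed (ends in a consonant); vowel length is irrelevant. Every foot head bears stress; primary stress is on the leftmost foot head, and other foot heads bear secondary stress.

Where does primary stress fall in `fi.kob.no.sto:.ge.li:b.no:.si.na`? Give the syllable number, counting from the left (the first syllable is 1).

2

Weights: 1 fi L, 2 kob H, 3 no L, 4 sto: L, 5 ge L, 6 li:b H, 7 no: L, 8 si L, 9 na L.
Parse right to left (heavy = foot alone; LL = one foot; stranded L unfooted): fi (ˈkob) no (sto:.ˈge) (ˈli:b) no: (si.ˈna).
Foot heads: 2, 5, 6, 9.
Primary stress on the leftmost head = syllable 2.
Primary stress: syllable 2 → fi.ˈkob.no.sto:.ge.li:b.no:.si.na.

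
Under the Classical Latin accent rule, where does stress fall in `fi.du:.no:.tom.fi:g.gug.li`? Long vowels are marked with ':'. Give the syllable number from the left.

Classical Latin: stress the penult if heavy (long vowel or closed), else the antepenult.
Weights: 5 fi:g H, 6 gug H, 7 li L.
The penult (syllable 6, gug) is heavy, so it takes stress.
Stress on syllable 6: fi.du:.no:.tom.fi:g.ˈgug.li.

6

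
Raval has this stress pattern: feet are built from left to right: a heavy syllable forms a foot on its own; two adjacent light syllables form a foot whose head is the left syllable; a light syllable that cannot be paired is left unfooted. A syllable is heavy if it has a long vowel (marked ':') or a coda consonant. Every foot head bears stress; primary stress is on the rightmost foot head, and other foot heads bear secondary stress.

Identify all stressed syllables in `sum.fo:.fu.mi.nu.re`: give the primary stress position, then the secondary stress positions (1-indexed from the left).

primary 5, secondary 1, 2, 3

Weights: 1 sum H, 2 fo: H, 3 fu L, 4 mi L, 5 nu L, 6 re L.
Parse left to right (heavy = foot alone; LL = one foot; stranded L unfooted): (ˈsum) (ˈfo:) (ˈfu.mi) (ˈnu.re).
Foot heads: 1, 2, 3, 5.
Primary stress on the rightmost head = syllable 5.
Secondary stress on 1, 2, 3: ˌsum.ˌfo:.ˌfu.mi.ˈnu.re.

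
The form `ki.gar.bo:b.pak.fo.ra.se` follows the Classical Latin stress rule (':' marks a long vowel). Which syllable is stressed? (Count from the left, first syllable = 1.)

5

Classical Latin: stress the penult if heavy (long vowel or closed), else the antepenult.
Weights: 5 fo L, 6 ra L, 7 se L.
The penult (syllable 6, ra) is light, so stress falls on the antepenult (syllable 5, fo).
Stress on syllable 5: ki.gar.bo:b.pak.ˈfo.ra.se.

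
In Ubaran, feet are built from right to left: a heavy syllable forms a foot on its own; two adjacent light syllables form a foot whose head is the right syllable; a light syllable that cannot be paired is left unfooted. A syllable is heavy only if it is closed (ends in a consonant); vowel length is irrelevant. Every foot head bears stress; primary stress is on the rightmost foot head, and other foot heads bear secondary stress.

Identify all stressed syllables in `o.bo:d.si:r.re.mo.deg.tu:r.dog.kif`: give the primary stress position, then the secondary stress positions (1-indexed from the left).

Weights: 1 o L, 2 bo:d H, 3 si:r H, 4 re L, 5 mo L, 6 deg H, 7 tu:r H, 8 dog H, 9 kif H.
Parse right to left (heavy = foot alone; LL = one foot; stranded L unfooted): o (ˈbo:d) (ˈsi:r) (re.ˈmo) (ˈdeg) (ˈtu:r) (ˈdog) (ˈkif).
Foot heads: 2, 3, 5, 6, 7, 8, 9.
Primary stress on the rightmost head = syllable 9.
Secondary stress on 2, 3, 5, 6, 7, 8: o.ˌbo:d.ˌsi:r.re.ˌmo.ˌdeg.ˌtu:r.ˌdog.ˈkif.

primary 9, secondary 2, 3, 5, 6, 7, 8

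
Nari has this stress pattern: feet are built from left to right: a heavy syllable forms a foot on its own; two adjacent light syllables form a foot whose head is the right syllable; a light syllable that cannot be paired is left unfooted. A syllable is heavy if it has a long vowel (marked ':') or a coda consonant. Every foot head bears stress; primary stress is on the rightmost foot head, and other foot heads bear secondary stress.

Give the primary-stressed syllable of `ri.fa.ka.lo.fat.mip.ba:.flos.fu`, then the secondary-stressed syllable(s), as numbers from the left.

Weights: 1 ri L, 2 fa L, 3 ka L, 4 lo L, 5 fat H, 6 mip H, 7 ba: H, 8 flos H, 9 fu L.
Parse left to right (heavy = foot alone; LL = one foot; stranded L unfooted): (ri.ˈfa) (ka.ˈlo) (ˈfat) (ˈmip) (ˈba:) (ˈflos) fu.
Foot heads: 2, 4, 5, 6, 7, 8.
Primary stress on the rightmost head = syllable 8.
Secondary stress on 2, 4, 5, 6, 7: ri.ˌfa.ka.ˌlo.ˌfat.ˌmip.ˌba:.ˈflos.fu.

primary 8, secondary 2, 4, 5, 6, 7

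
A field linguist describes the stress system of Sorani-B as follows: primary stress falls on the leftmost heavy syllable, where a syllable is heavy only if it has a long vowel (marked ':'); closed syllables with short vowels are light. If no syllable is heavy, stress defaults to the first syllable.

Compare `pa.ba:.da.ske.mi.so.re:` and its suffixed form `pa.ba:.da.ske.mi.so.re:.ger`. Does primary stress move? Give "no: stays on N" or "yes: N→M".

no: stays on 2

Base `pa.ba:.da.ske.mi.so.re:` (7 syllables):
  Weights: 1 pa L, 2 ba: H, 3 da L, 4 ske L, 5 mi L, 6 so L, 7 re: H.
  Heavy syllables in the domain: 2, 7. The leftmost is syllable 2 (ba:).
  → primary stress on syllable 2.
Suffixed `pa.ba:.da.ske.mi.so.re:.ger` (8 syllables):
  Weights: 1 pa L, 2 ba: H, 3 da L, 4 ske L, 5 mi L, 6 so L, 7 re: H, 8 ger L.
  Heavy syllables in the domain: 2, 7. The leftmost is syllable 2 (ba:).
  → primary stress on syllable 2.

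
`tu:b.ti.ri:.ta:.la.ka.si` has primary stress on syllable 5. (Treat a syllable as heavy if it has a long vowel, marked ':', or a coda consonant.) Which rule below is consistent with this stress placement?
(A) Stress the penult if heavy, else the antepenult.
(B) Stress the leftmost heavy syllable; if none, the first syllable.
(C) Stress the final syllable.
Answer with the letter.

A

Rule A → syllable 5 ✓.
Rule B → syllable 1 (observed: 5).
Rule C → syllable 7 (observed: 5).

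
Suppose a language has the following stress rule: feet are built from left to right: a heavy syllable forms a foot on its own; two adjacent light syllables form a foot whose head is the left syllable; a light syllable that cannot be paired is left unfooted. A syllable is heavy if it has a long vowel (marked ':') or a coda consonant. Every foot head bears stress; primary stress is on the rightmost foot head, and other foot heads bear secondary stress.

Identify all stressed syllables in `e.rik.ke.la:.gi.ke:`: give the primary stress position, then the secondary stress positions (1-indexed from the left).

primary 6, secondary 2, 4

Weights: 1 e L, 2 rik H, 3 ke L, 4 la: H, 5 gi L, 6 ke: H.
Parse left to right (heavy = foot alone; LL = one foot; stranded L unfooted): e (ˈrik) ke (ˈla:) gi (ˈke:).
Foot heads: 2, 4, 6.
Primary stress on the rightmost head = syllable 6.
Secondary stress on 2, 4: e.ˌrik.ke.ˌla:.gi.ˈke:.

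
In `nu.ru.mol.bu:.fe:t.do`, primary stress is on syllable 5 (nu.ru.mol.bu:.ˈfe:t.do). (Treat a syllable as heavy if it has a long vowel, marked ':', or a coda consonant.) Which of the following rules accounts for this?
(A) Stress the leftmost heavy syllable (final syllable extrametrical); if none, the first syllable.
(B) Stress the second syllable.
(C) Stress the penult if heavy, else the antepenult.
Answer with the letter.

Rule A → syllable 3 (observed: 5).
Rule B → syllable 2 (observed: 5).
Rule C → syllable 5 ✓.

C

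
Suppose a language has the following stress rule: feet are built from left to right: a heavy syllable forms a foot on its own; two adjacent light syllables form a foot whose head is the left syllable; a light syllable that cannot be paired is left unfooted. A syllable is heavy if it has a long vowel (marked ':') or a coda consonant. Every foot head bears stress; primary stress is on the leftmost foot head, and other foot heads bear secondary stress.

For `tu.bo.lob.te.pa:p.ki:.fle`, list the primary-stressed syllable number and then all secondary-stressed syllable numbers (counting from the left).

primary 1, secondary 3, 5, 6

Weights: 1 tu L, 2 bo L, 3 lob H, 4 te L, 5 pa:p H, 6 ki: H, 7 fle L.
Parse left to right (heavy = foot alone; LL = one foot; stranded L unfooted): (ˈtu.bo) (ˈlob) te (ˈpa:p) (ˈki:) fle.
Foot heads: 1, 3, 5, 6.
Primary stress on the leftmost head = syllable 1.
Secondary stress on 3, 5, 6: ˈtu.bo.ˌlob.te.ˌpa:p.ˌki:.fle.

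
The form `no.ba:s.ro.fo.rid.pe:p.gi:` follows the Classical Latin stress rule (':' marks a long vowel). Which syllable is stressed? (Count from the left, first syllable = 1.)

6

Classical Latin: stress the penult if heavy (long vowel or closed), else the antepenult.
Weights: 5 rid H, 6 pe:p H, 7 gi: H.
The penult (syllable 6, pe:p) is heavy, so it takes stress.
Stress on syllable 6: no.ba:s.ro.fo.rid.ˈpe:p.gi:.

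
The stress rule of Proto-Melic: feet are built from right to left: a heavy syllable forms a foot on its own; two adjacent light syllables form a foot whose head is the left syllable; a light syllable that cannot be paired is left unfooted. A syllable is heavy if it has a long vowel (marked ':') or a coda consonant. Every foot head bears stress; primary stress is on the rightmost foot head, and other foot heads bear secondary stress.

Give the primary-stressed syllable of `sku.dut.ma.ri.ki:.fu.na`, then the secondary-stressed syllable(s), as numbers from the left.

Weights: 1 sku L, 2 dut H, 3 ma L, 4 ri L, 5 ki: H, 6 fu L, 7 na L.
Parse right to left (heavy = foot alone; LL = one foot; stranded L unfooted): sku (ˈdut) (ˈma.ri) (ˈki:) (ˈfu.na).
Foot heads: 2, 3, 5, 6.
Primary stress on the rightmost head = syllable 6.
Secondary stress on 2, 3, 5: sku.ˌdut.ˌma.ri.ˌki:.ˈfu.na.

primary 6, secondary 2, 3, 5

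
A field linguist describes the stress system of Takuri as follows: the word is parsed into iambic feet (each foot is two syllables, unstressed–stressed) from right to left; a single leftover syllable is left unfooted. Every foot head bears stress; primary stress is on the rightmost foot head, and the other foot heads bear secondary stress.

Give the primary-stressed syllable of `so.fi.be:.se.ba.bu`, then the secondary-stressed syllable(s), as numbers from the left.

Parse right to left into iambic (σˈσ) feet: (so.ˈfi) (be:.ˈse) (ba.ˈbu).
Foot heads (stressed positions): 2, 4, 6.
End Rule Rightmost: primary stress on the rightmost head = syllable 6.
Secondary stress on 2, 4: so.ˌfi.be:.ˌse.ba.ˈbu.

primary 6, secondary 2, 4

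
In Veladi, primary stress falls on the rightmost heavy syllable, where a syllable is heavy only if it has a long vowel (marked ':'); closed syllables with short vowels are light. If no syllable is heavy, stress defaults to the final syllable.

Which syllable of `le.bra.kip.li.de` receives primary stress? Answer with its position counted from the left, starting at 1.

Weights: 1 le L, 2 bra L, 3 kip L, 4 li L, 5 de L.
No heavy syllable in the domain; default to the final syllable = syllable 5.
Primary stress: syllable 5 → le.bra.kip.li.ˈde.

5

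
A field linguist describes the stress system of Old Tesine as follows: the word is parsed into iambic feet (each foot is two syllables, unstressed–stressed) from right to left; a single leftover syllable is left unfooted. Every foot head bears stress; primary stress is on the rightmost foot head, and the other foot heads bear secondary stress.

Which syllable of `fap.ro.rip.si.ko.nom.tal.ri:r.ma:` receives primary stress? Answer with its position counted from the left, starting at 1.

9

Parse right to left into iambic (σˈσ) feet: fap (ro.ˈrip) (si.ˈko) (nom.ˈtal) (ri:r.ˈma:). Syllable 1 is left unfooted.
Foot heads (stressed positions): 3, 5, 7, 9.
End Rule Rightmost: primary stress on the rightmost head = syllable 9.
Primary stress: syllable 9 → fap.ro.rip.si.ko.nom.tal.ri:r.ˈma:.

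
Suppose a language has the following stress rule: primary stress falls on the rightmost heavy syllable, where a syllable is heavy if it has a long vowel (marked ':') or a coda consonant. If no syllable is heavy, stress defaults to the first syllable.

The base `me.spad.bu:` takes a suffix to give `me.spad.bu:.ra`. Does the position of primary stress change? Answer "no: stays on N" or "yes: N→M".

no: stays on 3

Base `me.spad.bu:` (3 syllables):
  Weights: 1 me L, 2 spad H, 3 bu: H.
  Heavy syllables in the domain: 2, 3. The rightmost is syllable 3 (bu:).
  → primary stress on syllable 3.
Suffixed `me.spad.bu:.ra` (4 syllables):
  Weights: 1 me L, 2 spad H, 3 bu: H, 4 ra L.
  Heavy syllables in the domain: 2, 3. The rightmost is syllable 3 (bu:).
  → primary stress on syllable 3.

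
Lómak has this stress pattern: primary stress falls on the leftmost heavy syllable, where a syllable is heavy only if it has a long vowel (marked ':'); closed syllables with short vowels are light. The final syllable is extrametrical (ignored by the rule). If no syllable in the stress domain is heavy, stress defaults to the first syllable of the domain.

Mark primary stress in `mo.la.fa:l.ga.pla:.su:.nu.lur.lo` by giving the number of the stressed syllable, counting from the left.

3

The final syllable (9, lo) is extrametrical; the stress domain is syllables 1–8.
Weights: 1 mo L, 2 la L, 3 fa:l H, 4 ga L, 5 pla: H, 6 su: H, 7 nu L, 8 lur L.
Heavy syllables in the domain: 3, 5, 6. The leftmost is syllable 3 (fa:l).
Primary stress: syllable 3 → mo.la.ˈfa:l.ga.pla:.su:.nu.lur.lo.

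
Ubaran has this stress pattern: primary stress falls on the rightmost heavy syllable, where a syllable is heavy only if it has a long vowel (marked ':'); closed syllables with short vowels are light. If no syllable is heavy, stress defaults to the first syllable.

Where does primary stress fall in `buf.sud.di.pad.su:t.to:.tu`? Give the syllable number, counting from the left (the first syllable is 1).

Weights: 1 buf L, 2 sud L, 3 di L, 4 pad L, 5 su:t H, 6 to: H, 7 tu L.
Heavy syllables in the domain: 5, 6. The rightmost is syllable 6 (to:).
Primary stress: syllable 6 → buf.sud.di.pad.su:t.ˈto:.tu.

6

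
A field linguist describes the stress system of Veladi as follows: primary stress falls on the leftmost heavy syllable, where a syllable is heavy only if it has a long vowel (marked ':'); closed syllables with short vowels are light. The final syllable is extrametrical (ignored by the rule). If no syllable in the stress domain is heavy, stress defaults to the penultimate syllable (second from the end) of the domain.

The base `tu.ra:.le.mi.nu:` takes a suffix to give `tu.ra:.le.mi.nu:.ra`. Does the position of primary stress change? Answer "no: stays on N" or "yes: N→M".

Base `tu.ra:.le.mi.nu:` (5 syllables):
  The final syllable (5, nu:) is extrametrical; the stress domain is syllables 1–4.
  Weights: 1 tu L, 2 ra: H, 3 le L, 4 mi L.
  Heavy syllables in the domain: 2. The leftmost is syllable 2 (ra:).
  → primary stress on syllable 2.
Suffixed `tu.ra:.le.mi.nu:.ra` (6 syllables):
  The final syllable (6, ra) is extrametrical; the stress domain is syllables 1–5.
  Weights: 1 tu L, 2 ra: H, 3 le L, 4 mi L, 5 nu: H.
  Heavy syllables in the domain: 2, 5. The leftmost is syllable 2 (ra:).
  → primary stress on syllable 2.

no: stays on 2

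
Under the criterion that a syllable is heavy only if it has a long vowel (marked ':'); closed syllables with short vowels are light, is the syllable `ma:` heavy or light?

heavy

`ma:`: long vowel, open (no coda). Long vowel → heavy.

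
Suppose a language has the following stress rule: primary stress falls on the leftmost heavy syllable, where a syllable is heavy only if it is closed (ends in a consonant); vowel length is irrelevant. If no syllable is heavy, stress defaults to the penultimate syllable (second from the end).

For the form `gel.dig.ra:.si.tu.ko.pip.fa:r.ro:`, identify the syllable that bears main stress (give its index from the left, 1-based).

1

Weights: 1 gel H, 2 dig H, 3 ra: L, 4 si L, 5 tu L, 6 ko L, 7 pip H, 8 fa:r H, 9 ro: L.
Heavy syllables in the domain: 1, 2, 7, 8. The leftmost is syllable 1 (gel).
Primary stress: syllable 1 → ˈgel.dig.ra:.si.tu.ko.pip.fa:r.ro:.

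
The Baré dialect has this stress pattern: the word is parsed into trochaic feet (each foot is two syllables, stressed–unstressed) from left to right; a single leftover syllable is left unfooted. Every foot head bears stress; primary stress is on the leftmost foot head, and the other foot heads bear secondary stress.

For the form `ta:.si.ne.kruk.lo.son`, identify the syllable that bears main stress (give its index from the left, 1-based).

1

Parse left to right into trochaic (ˈσσ) feet: (ˈta:.si) (ˈne.kruk) (ˈlo.son).
Foot heads (stressed positions): 1, 3, 5.
End Rule Leftmost: primary stress on the leftmost head = syllable 1.
Primary stress: syllable 1 → ˈta:.si.ne.kruk.lo.son.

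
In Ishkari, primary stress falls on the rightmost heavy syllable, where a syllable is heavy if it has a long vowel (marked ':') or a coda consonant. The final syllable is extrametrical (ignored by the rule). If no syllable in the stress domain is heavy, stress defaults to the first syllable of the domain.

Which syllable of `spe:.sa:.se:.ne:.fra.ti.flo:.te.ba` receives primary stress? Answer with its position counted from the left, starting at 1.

7

The final syllable (9, ba) is extrametrical; the stress domain is syllables 1–8.
Weights: 1 spe: H, 2 sa: H, 3 se: H, 4 ne: H, 5 fra L, 6 ti L, 7 flo: H, 8 te L.
Heavy syllables in the domain: 1, 2, 3, 4, 7. The rightmost is syllable 7 (flo:).
Primary stress: syllable 7 → spe:.sa:.se:.ne:.fra.ti.ˈflo:.te.ba.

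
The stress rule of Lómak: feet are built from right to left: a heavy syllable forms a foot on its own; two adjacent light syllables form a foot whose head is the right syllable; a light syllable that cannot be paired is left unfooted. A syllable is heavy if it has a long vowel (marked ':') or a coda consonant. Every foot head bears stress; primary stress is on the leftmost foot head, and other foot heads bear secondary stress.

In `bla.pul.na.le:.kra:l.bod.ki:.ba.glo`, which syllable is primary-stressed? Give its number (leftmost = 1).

2

Weights: 1 bla L, 2 pul H, 3 na L, 4 le: H, 5 kra:l H, 6 bod H, 7 ki: H, 8 ba L, 9 glo L.
Parse right to left (heavy = foot alone; LL = one foot; stranded L unfooted): bla (ˈpul) na (ˈle:) (ˈkra:l) (ˈbod) (ˈki:) (ba.ˈglo).
Foot heads: 2, 4, 5, 6, 7, 9.
Primary stress on the leftmost head = syllable 2.
Primary stress: syllable 2 → bla.ˈpul.na.le:.kra:l.bod.ki:.ba.glo.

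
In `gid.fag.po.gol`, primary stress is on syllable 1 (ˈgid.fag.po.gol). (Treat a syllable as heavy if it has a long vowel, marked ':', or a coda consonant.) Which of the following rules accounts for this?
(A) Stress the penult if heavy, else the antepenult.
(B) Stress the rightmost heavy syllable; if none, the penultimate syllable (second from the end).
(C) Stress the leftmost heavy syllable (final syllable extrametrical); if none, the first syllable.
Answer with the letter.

Rule A → syllable 2 (observed: 1).
Rule B → syllable 4 (observed: 1).
Rule C → syllable 1 ✓.

C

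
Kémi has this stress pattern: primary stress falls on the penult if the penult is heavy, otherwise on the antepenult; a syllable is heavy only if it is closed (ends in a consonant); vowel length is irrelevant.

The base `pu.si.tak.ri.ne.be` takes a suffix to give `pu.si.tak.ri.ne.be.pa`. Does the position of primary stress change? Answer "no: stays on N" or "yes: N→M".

yes: 4→5

Base `pu.si.tak.ri.ne.be` (6 syllables):
  Weights: 4 ri L, 5 ne L, 6 be L.
  The penult (syllable 5, ne) is light, so stress falls on the antepenult (syllable 4, ri).
  → primary stress on syllable 4.
Suffixed `pu.si.tak.ri.ne.be.pa` (7 syllables):
  Weights: 5 ne L, 6 be L, 7 pa L.
  The penult (syllable 6, be) is light, so stress falls on the antepenult (syllable 5, ne).
  → primary stress on syllable 5.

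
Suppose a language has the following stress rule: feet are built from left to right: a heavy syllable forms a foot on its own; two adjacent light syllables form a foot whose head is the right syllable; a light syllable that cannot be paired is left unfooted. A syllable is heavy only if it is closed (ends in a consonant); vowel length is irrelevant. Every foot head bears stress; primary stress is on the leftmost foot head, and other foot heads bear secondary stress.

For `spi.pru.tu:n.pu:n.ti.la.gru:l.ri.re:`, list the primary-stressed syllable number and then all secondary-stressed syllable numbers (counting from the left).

Weights: 1 spi L, 2 pru L, 3 tu:n H, 4 pu:n H, 5 ti L, 6 la L, 7 gru:l H, 8 ri L, 9 re: L.
Parse left to right (heavy = foot alone; LL = one foot; stranded L unfooted): (spi.ˈpru) (ˈtu:n) (ˈpu:n) (ti.ˈla) (ˈgru:l) (ri.ˈre:).
Foot heads: 2, 3, 4, 6, 7, 9.
Primary stress on the leftmost head = syllable 2.
Secondary stress on 3, 4, 6, 7, 9: spi.ˈpru.ˌtu:n.ˌpu:n.ti.ˌla.ˌgru:l.ri.ˌre:.

primary 2, secondary 3, 4, 6, 7, 9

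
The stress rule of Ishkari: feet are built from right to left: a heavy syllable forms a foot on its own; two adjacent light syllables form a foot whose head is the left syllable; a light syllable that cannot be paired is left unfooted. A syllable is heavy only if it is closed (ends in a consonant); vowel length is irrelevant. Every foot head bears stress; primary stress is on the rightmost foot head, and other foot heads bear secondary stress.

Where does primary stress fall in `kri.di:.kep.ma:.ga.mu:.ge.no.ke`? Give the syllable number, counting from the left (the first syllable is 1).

Weights: 1 kri L, 2 di: L, 3 kep H, 4 ma: L, 5 ga L, 6 mu: L, 7 ge L, 8 no L, 9 ke L.
Parse right to left (heavy = foot alone; LL = one foot; stranded L unfooted): (ˈkri.di:) (ˈkep) (ˈma:.ga) (ˈmu:.ge) (ˈno.ke).
Foot heads: 1, 3, 4, 6, 8.
Primary stress on the rightmost head = syllable 8.
Primary stress: syllable 8 → kri.di:.kep.ma:.ga.mu:.ge.ˈno.ke.

8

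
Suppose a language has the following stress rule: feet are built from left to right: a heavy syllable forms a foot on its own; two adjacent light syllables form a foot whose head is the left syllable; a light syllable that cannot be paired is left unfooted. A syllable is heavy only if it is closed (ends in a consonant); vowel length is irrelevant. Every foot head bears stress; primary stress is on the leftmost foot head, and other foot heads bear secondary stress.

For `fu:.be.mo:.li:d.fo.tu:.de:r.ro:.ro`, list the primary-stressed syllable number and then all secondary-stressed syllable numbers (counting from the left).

primary 1, secondary 4, 5, 7, 8

Weights: 1 fu: L, 2 be L, 3 mo: L, 4 li:d H, 5 fo L, 6 tu: L, 7 de:r H, 8 ro: L, 9 ro L.
Parse left to right (heavy = foot alone; LL = one foot; stranded L unfooted): (ˈfu:.be) mo: (ˈli:d) (ˈfo.tu:) (ˈde:r) (ˈro:.ro).
Foot heads: 1, 4, 5, 7, 8.
Primary stress on the leftmost head = syllable 1.
Secondary stress on 4, 5, 7, 8: ˈfu:.be.mo:.ˌli:d.ˌfo.tu:.ˌde:r.ˌro:.ro.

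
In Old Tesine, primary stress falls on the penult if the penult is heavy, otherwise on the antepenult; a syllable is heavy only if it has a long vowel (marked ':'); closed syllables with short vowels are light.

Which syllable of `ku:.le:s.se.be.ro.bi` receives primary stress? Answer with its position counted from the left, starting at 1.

4

Weights: 4 be L, 5 ro L, 6 bi L.
The penult (syllable 5, ro) is light, so stress falls on the antepenult (syllable 4, be).
Primary stress: syllable 4 → ku:.le:s.se.ˈbe.ro.bi.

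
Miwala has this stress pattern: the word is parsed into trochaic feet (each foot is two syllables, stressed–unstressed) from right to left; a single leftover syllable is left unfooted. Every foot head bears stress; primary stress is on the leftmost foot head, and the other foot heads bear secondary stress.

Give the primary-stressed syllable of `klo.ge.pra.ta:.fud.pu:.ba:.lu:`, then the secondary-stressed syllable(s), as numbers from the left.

primary 1, secondary 3, 5, 7

Parse right to left into trochaic (ˈσσ) feet: (ˈklo.ge) (ˈpra.ta:) (ˈfud.pu:) (ˈba:.lu:).
Foot heads (stressed positions): 1, 3, 5, 7.
End Rule Leftmost: primary stress on the leftmost head = syllable 1.
Secondary stress on 3, 5, 7: ˈklo.ge.ˌpra.ta:.ˌfud.pu:.ˌba:.lu:.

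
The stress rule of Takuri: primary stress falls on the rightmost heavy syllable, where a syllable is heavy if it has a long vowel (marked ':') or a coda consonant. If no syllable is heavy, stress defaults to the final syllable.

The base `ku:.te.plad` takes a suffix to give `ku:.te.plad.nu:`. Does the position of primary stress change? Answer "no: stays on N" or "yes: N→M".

Base `ku:.te.plad` (3 syllables):
  Weights: 1 ku: H, 2 te L, 3 plad H.
  Heavy syllables in the domain: 1, 3. The rightmost is syllable 3 (plad).
  → primary stress on syllable 3.
Suffixed `ku:.te.plad.nu:` (4 syllables):
  Weights: 1 ku: H, 2 te L, 3 plad H, 4 nu: H.
  Heavy syllables in the domain: 1, 3, 4. The rightmost is syllable 4 (nu:).
  → primary stress on syllable 4.

yes: 3→4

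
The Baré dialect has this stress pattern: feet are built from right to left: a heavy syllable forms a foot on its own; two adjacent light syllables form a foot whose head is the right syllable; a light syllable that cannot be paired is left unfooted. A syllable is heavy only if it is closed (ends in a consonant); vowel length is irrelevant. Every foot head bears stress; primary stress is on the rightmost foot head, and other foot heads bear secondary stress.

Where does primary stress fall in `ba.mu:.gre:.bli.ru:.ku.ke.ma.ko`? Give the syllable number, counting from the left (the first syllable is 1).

Weights: 1 ba L, 2 mu: L, 3 gre: L, 4 bli L, 5 ru: L, 6 ku L, 7 ke L, 8 ma L, 9 ko L.
Parse right to left (heavy = foot alone; LL = one foot; stranded L unfooted): ba (mu:.ˈgre:) (bli.ˈru:) (ku.ˈke) (ma.ˈko).
Foot heads: 3, 5, 7, 9.
Primary stress on the rightmost head = syllable 9.
Primary stress: syllable 9 → ba.mu:.gre:.bli.ru:.ku.ke.ma.ˈko.

9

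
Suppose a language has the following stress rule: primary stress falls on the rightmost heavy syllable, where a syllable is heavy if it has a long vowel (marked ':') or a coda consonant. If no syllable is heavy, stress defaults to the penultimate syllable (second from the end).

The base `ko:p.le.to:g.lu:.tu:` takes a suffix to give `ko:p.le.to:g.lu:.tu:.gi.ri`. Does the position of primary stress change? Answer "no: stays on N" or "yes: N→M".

Base `ko:p.le.to:g.lu:.tu:` (5 syllables):
  Weights: 1 ko:p H, 2 le L, 3 to:g H, 4 lu: H, 5 tu: H.
  Heavy syllables in the domain: 1, 3, 4, 5. The rightmost is syllable 5 (tu:).
  → primary stress on syllable 5.
Suffixed `ko:p.le.to:g.lu:.tu:.gi.ri` (7 syllables):
  Weights: 1 ko:p H, 2 le L, 3 to:g H, 4 lu: H, 5 tu: H, 6 gi L, 7 ri L.
  Heavy syllables in the domain: 1, 3, 4, 5. The rightmost is syllable 5 (tu:).
  → primary stress on syllable 5.

no: stays on 5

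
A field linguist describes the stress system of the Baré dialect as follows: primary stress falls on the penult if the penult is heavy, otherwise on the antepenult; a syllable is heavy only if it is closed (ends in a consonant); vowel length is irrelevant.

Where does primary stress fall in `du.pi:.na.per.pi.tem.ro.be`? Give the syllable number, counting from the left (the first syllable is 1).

Weights: 6 tem H, 7 ro L, 8 be L.
The penult (syllable 7, ro) is light, so stress falls on the antepenult (syllable 6, tem).
Primary stress: syllable 6 → du.pi:.na.per.pi.ˈtem.ro.be.

6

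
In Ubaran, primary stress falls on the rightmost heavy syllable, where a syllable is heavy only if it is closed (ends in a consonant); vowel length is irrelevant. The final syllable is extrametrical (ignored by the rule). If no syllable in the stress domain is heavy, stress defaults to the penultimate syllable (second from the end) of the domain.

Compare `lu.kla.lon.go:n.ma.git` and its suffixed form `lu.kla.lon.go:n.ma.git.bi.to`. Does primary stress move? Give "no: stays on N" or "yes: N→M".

yes: 4→6

Base `lu.kla.lon.go:n.ma.git` (6 syllables):
  The final syllable (6, git) is extrametrical; the stress domain is syllables 1–5.
  Weights: 1 lu L, 2 kla L, 3 lon H, 4 go:n H, 5 ma L.
  Heavy syllables in the domain: 3, 4. The rightmost is syllable 4 (go:n).
  → primary stress on syllable 4.
Suffixed `lu.kla.lon.go:n.ma.git.bi.to` (8 syllables):
  The final syllable (8, to) is extrametrical; the stress domain is syllables 1–7.
  Weights: 1 lu L, 2 kla L, 3 lon H, 4 go:n H, 5 ma L, 6 git H, 7 bi L.
  Heavy syllables in the domain: 3, 4, 6. The rightmost is syllable 6 (git).
  → primary stress on syllable 6.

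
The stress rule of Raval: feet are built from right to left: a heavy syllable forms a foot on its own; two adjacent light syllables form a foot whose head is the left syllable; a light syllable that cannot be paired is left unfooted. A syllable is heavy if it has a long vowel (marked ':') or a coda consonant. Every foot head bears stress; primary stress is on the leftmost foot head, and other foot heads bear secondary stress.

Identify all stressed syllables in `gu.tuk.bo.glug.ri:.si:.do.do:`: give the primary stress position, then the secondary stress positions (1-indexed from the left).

Weights: 1 gu L, 2 tuk H, 3 bo L, 4 glug H, 5 ri: H, 6 si: H, 7 do L, 8 do: H.
Parse right to left (heavy = foot alone; LL = one foot; stranded L unfooted): gu (ˈtuk) bo (ˈglug) (ˈri:) (ˈsi:) do (ˈdo:).
Foot heads: 2, 4, 5, 6, 8.
Primary stress on the leftmost head = syllable 2.
Secondary stress on 4, 5, 6, 8: gu.ˈtuk.bo.ˌglug.ˌri:.ˌsi:.do.ˌdo:.

primary 2, secondary 4, 5, 6, 8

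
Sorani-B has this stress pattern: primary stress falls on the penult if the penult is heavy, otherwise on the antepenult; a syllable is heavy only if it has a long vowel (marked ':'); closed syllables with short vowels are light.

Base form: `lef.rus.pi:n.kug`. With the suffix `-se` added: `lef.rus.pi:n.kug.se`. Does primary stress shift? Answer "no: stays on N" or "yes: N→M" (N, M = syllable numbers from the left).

no: stays on 3

Base `lef.rus.pi:n.kug` (4 syllables):
  Weights: 2 rus L, 3 pi:n H, 4 kug L.
  The penult (syllable 3, pi:n) is heavy, so it takes stress.
  → primary stress on syllable 3.
Suffixed `lef.rus.pi:n.kug.se` (5 syllables):
  Weights: 3 pi:n H, 4 kug L, 5 se L.
  The penult (syllable 4, kug) is light, so stress falls on the antepenult (syllable 3, pi:n).
  → primary stress on syllable 3.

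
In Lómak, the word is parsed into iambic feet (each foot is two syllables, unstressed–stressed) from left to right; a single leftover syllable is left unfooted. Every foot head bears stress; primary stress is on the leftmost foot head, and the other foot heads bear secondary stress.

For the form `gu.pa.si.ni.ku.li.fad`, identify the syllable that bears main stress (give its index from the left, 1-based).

Parse left to right into iambic (σˈσ) feet: (gu.ˈpa) (si.ˈni) (ku.ˈli) fad. Syllable 7 is left unfooted.
Foot heads (stressed positions): 2, 4, 6.
End Rule Leftmost: primary stress on the leftmost head = syllable 2.
Primary stress: syllable 2 → gu.ˈpa.si.ni.ku.li.fad.

2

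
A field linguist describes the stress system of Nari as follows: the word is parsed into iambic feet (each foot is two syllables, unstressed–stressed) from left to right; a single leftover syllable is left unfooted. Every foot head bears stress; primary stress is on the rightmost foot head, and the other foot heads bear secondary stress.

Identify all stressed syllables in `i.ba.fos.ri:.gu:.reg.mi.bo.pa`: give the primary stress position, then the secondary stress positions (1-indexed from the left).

primary 8, secondary 2, 4, 6

Parse left to right into iambic (σˈσ) feet: (i.ˈba) (fos.ˈri:) (gu:.ˈreg) (mi.ˈbo) pa. Syllable 9 is left unfooted.
Foot heads (stressed positions): 2, 4, 6, 8.
End Rule Rightmost: primary stress on the rightmost head = syllable 8.
Secondary stress on 2, 4, 6: i.ˌba.fos.ˌri:.gu:.ˌreg.mi.ˈbo.pa.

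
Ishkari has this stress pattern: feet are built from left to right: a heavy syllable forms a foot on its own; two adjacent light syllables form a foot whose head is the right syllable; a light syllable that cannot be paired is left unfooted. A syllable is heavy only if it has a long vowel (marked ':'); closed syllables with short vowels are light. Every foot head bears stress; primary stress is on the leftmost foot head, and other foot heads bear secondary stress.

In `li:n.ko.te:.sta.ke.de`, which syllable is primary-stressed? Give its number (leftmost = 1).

1

Weights: 1 li:n H, 2 ko L, 3 te: H, 4 sta L, 5 ke L, 6 de L.
Parse left to right (heavy = foot alone; LL = one foot; stranded L unfooted): (ˈli:n) ko (ˈte:) (sta.ˈke) de.
Foot heads: 1, 3, 5.
Primary stress on the leftmost head = syllable 1.
Primary stress: syllable 1 → ˈli:n.ko.te:.sta.ke.de.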